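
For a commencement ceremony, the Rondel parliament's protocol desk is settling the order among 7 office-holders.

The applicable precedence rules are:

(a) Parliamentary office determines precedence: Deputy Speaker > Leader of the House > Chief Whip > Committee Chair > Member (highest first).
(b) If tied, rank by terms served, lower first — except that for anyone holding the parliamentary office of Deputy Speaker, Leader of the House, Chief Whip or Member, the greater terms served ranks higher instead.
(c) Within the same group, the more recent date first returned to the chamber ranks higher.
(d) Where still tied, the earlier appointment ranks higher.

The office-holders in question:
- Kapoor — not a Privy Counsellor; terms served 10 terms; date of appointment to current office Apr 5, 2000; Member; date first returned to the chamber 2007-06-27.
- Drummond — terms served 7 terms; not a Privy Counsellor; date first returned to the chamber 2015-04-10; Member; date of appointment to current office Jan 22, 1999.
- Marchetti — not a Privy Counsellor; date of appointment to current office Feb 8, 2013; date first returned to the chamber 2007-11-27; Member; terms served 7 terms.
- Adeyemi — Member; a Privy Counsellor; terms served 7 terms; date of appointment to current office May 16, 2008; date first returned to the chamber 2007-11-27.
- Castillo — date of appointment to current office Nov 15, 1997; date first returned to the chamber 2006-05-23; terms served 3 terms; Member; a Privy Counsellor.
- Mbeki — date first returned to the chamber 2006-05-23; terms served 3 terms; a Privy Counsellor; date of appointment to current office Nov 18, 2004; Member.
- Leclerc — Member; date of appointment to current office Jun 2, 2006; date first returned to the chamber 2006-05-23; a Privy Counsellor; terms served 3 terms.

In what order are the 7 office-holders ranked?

By parliamentary office: Kapoor, Drummond, Adeyemi, Marchetti, Castillo, Mbeki and Leclerc (Member).
Among Kapoor, Drummond, Adeyemi, Marchetti, Castillo, Mbeki and Leclerc, by terms served (higher first) (reversed rule for this group): Kapoor (10 terms) before Drummond, Adeyemi and Marchetti (7 terms) before Castillo, Mbeki and Leclerc (3 terms).
Among Drummond, Adeyemi and Marchetti, by date first returned to the chamber (later first): Drummond (2015-04-10) before Adeyemi and Marchetti (2007-11-27).
Among Adeyemi and Marchetti, by date of appointment to current office (earlier first): Adeyemi (May 16, 2008) before Marchetti (Feb 8, 2013).
Castillo, Mbeki and Leclerc all have date first returned to the chamber 2006-05-23, so the next rule applies.
Among Castillo, Mbeki and Leclerc, by date of appointment to current office (earlier first): Castillo (Nov 15, 1997) before Mbeki (Nov 18, 2004) before Leclerc (Jun 2, 2006).
Full order: Kapoor, Drummond, Adeyemi, Marchetti, Castillo, Mbeki, Leclerc.

Kapoor, Drummond, Adeyemi, Marchetti, Castillo, Mbeki, Leclerc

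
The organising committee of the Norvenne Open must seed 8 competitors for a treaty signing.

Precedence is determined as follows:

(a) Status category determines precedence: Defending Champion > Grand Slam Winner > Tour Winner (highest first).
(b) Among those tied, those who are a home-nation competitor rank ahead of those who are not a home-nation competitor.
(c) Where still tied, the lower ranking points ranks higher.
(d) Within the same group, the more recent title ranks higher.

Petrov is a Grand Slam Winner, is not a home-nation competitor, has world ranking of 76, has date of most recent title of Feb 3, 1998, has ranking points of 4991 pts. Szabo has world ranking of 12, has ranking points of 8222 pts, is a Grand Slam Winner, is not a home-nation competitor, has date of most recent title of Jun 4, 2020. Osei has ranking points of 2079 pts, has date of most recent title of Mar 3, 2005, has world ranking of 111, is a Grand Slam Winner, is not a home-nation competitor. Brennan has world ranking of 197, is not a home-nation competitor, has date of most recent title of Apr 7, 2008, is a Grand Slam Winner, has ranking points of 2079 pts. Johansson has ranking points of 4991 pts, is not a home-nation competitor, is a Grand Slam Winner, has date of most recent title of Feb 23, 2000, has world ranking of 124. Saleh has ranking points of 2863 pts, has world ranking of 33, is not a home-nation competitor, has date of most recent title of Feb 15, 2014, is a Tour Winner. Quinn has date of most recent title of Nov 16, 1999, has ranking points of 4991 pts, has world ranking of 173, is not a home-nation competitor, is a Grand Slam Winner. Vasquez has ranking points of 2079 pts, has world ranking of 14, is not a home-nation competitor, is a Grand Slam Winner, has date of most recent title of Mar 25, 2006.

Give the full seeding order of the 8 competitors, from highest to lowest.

Brennan, Vasquez, Osei, Johansson, Quinn, Petrov, Szabo, Saleh

By status category: Brennan, Vasquez, Osei, Johansson, Quinn, Petrov and Szabo (Grand Slam Winner); then Saleh (Tour Winner).
Brennan, Vasquez, Osei, Johansson, Quinn, Petrov and Szabo are each not a home-nation competitor, so the next rule applies.
Among Brennan, Vasquez, Osei, Johansson, Quinn, Petrov and Szabo, by ranking points (lower first): Brennan, Vasquez and Osei (2079 pts) before Johansson, Quinn and Petrov (4991 pts) before Szabo (8222 pts).
Among Brennan, Vasquez and Osei, by date of most recent title (later first): Brennan (Apr 7, 2008) before Vasquez (Mar 25, 2006) before Osei (Mar 3, 2005).
Among Johansson, Quinn and Petrov, by date of most recent title (later first): Johansson (Feb 23, 2000) before Quinn (Nov 16, 1999) before Petrov (Feb 3, 1998).
Full order: Brennan, Vasquez, Osei, Johansson, Quinn, Petrov, Szabo, Saleh.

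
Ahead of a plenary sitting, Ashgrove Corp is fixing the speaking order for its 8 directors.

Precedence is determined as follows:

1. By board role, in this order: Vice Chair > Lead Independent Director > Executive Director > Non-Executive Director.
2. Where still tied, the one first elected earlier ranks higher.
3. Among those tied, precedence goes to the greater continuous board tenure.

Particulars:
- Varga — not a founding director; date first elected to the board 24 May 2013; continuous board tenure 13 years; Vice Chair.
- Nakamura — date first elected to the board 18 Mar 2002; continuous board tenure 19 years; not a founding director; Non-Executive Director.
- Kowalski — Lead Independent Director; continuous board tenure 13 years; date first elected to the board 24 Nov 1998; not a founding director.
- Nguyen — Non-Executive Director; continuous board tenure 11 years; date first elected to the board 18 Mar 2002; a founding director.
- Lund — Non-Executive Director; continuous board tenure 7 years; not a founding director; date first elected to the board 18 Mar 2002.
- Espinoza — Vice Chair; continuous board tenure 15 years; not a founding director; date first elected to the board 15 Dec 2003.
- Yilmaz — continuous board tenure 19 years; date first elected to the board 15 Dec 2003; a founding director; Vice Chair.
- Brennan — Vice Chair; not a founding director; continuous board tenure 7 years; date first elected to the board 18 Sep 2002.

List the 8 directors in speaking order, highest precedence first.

Brennan, Yilmaz, Espinoza, Varga, Kowalski, Nakamura, Nguyen, Lund

By board role: Brennan, Yilmaz, Espinoza and Varga (Vice Chair); then Kowalski (Lead Independent Director); then Nakamura, Nguyen and Lund (Non-Executive Director).
Among Brennan, Yilmaz, Espinoza and Varga, by date first elected to the board (earlier first): Brennan (18 Sep 2002) before Yilmaz and Espinoza (15 Dec 2003) before Varga (24 May 2013).
Among Yilmaz and Espinoza, by continuous board tenure (higher first): Yilmaz (19 years) before Espinoza (15 years).
Nakamura, Nguyen and Lund all have date first elected to the board 18 Mar 2002, so the next rule applies.
Among Nakamura, Nguyen and Lund, by continuous board tenure (higher first): Nakamura (19 years) before Nguyen (11 years) before Lund (7 years).
Full order: Brennan, Yilmaz, Espinoza, Varga, Kowalski, Nakamura, Nguyen, Lund.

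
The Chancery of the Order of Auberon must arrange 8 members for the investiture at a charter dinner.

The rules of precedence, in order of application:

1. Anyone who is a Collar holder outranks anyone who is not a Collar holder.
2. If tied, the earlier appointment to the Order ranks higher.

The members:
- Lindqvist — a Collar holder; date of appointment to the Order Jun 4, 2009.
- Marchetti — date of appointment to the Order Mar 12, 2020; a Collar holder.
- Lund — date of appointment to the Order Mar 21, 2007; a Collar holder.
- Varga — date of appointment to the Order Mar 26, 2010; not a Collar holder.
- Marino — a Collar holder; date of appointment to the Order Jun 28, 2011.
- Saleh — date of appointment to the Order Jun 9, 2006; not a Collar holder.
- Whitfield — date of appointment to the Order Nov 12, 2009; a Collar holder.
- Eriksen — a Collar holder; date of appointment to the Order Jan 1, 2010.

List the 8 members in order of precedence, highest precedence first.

Lund, Lindqvist, Whitfield, Eriksen, Marino, Marchetti, Saleh, Varga

By the first rule: Lund, Lindqvist, Whitfield, Eriksen, Marino and Marchetti (each a Collar holder); then Saleh and Varga (both not a Collar holder).
Among Lund, Lindqvist, Whitfield, Eriksen, Marino and Marchetti, by date of appointment to the Order (earlier first): Lund (Mar 21, 2007) before Lindqvist (Jun 4, 2009) before Whitfield (Nov 12, 2009) before Eriksen (Jan 1, 2010) before Marino (Jun 28, 2011) before Marchetti (Mar 12, 2020).
Among Saleh and Varga, by date of appointment to the Order (earlier first): Saleh (Jun 9, 2006) before Varga (Mar 26, 2010).
Full order: Lund, Lindqvist, Whitfield, Eriksen, Marino, Marchetti, Saleh, Varga.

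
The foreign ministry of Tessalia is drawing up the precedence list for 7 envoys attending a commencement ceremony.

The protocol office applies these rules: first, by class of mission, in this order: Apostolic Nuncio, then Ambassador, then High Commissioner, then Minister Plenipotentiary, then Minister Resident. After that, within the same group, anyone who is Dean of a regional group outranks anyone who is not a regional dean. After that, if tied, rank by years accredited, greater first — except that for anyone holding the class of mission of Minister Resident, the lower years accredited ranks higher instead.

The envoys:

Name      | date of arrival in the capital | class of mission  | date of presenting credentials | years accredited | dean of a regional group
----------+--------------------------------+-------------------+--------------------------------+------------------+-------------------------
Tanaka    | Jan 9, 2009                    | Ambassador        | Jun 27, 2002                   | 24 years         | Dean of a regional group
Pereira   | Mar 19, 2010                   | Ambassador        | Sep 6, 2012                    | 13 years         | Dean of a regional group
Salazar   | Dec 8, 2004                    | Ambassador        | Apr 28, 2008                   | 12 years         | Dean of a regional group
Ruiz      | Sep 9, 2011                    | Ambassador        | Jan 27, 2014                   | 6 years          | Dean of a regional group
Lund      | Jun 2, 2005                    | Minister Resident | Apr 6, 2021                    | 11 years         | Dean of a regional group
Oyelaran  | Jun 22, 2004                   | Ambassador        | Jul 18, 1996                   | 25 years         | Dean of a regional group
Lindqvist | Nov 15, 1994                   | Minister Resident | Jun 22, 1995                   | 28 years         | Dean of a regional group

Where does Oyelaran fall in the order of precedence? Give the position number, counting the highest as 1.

1

By class of mission: Oyelaran, Tanaka, Pereira, Salazar and Ruiz (Ambassador); then Lund and Lindqvist (Minister Resident).
Oyelaran, Tanaka, Pereira, Salazar and Ruiz are each Dean of a regional group, so the next rule applies.
Among Oyelaran, Tanaka, Pereira, Salazar and Ruiz, by years accredited (higher first): Oyelaran (25 years) before Tanaka (24 years) before Pereira (13 years) before Salazar (12 years) before Ruiz (6 years).
Lund and Lindqvist are each Dean of a regional group, so the next rule applies.
Among Lund and Lindqvist, by years accredited (lower first) (reversed rule for this group): Lund (11 years) before Lindqvist (28 years).
Order: Oyelaran, Tanaka, Pereira, Salazar, Ruiz, Lund, Lindqvist. So position 1.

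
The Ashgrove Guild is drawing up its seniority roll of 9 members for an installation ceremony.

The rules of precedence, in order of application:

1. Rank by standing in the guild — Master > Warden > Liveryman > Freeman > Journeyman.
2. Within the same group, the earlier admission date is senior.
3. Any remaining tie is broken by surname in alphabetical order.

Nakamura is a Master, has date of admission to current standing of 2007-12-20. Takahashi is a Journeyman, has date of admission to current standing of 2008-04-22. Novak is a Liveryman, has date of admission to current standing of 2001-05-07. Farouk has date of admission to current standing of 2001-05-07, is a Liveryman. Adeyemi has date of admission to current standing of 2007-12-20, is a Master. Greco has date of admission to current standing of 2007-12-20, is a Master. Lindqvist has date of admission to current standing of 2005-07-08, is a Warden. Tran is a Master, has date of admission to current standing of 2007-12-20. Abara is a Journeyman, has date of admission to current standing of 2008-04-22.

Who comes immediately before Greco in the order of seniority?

Adeyemi

By standing in the guild: Adeyemi, Greco, Nakamura and Tran (Master); then Lindqvist (Warden); then Farouk and Novak (Liveryman); then Abara and Takahashi (Journeyman).
Adeyemi, Greco, Nakamura and Tran all have date of admission to current standing 2007-12-20, so the next rule applies.
Among Adeyemi, Greco, Nakamura and Tran, alphabetically by surname: Adeyemi before Greco before Nakamura before Tran.
Farouk and Novak both have date of admission to current standing 2001-05-07, so the next rule applies.
Among Farouk and Novak, alphabetically by surname: Farouk before Novak.
Abara and Takahashi both have date of admission to current standing 2008-04-22, so the next rule applies.
Among Abara and Takahashi, alphabetically by surname: Abara before Takahashi.
Order: Adeyemi, Greco, Nakamura, Tran, Lindqvist, Farouk, Novak, Abara, Takahashi.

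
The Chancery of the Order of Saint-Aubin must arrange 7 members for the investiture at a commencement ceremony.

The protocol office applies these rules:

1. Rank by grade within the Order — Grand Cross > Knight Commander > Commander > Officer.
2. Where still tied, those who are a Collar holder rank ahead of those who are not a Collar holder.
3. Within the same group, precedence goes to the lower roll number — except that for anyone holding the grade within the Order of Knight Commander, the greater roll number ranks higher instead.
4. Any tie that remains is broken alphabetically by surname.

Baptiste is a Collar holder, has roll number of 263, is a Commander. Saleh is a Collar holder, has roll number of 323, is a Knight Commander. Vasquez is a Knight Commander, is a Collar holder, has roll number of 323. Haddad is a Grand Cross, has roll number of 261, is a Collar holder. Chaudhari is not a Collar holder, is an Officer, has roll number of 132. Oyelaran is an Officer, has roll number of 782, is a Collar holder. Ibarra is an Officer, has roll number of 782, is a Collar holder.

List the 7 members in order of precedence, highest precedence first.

By grade within the Order: Haddad (Grand Cross); then Saleh and Vasquez (Knight Commander); then Baptiste (Commander); then Ibarra, Oyelaran and Chaudhari (Officer).
Saleh and Vasquez are each a Collar holder, so the next rule applies.
Saleh and Vasquez both have roll number 323, so the next rule applies.
Among Saleh and Vasquez, alphabetically by surname: Saleh before Vasquez.
Among Ibarra, Oyelaran and Chaudhari, a Collar holder before not a Collar holder: Ibarra and Oyelaran (a Collar holder) before Chaudhari (not a Collar holder).
Ibarra and Oyelaran both have roll number 782, so the next rule applies.
Among Ibarra and Oyelaran, alphabetically by surname: Ibarra before Oyelaran.
Full order: Haddad, Saleh, Vasquez, Baptiste, Ibarra, Oyelaran, Chaudhari.

Haddad, Saleh, Vasquez, Baptiste, Ibarra, Oyelaran, Chaudhari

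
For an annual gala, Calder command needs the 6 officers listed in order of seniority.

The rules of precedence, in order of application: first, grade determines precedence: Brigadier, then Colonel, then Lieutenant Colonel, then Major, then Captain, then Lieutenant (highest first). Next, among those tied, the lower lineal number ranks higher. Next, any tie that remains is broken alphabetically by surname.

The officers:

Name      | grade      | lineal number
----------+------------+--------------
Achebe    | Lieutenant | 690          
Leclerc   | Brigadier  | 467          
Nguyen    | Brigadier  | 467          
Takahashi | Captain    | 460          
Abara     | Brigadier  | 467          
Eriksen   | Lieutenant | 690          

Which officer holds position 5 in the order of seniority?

Achebe

By grade: Abara, Leclerc and Nguyen (Brigadier); then Takahashi (Captain); then Achebe and Eriksen (Lieutenant).
Abara, Leclerc and Nguyen all have lineal number 467, so the next rule applies.
Among Abara, Leclerc and Nguyen, alphabetically by surname: Abara before Leclerc before Nguyen.
Achebe and Eriksen both have lineal number 690, so the next rule applies.
Among Achebe and Eriksen, alphabetically by surname: Achebe before Eriksen.
Order: Abara, Leclerc, Nguyen, Takahashi, Achebe, Eriksen.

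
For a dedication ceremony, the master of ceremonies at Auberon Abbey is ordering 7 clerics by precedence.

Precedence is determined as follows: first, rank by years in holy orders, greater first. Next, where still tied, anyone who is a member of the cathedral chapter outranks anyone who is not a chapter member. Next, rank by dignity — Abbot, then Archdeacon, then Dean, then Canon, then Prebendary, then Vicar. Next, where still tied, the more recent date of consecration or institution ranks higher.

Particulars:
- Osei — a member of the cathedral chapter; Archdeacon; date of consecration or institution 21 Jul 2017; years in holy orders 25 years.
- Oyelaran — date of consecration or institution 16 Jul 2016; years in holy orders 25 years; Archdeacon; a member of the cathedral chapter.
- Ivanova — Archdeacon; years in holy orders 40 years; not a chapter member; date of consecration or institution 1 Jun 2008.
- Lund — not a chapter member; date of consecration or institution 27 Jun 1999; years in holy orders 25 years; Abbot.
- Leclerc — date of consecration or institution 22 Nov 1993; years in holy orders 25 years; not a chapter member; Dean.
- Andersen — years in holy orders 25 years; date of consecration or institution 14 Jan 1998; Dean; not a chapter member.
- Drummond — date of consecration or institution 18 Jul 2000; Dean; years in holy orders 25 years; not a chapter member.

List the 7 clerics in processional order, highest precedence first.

Ivanova, Osei, Oyelaran, Lund, Drummond, Andersen, Leclerc

By years in holy orders (higher first): Ivanova (40 years); then Osei, Oyelaran, Lund, Drummond, Andersen and Leclerc (each 25 years).
Among Osei, Oyelaran, Lund, Drummond, Andersen and Leclerc, a member of the cathedral chapter before not a chapter member: Osei and Oyelaran (a member of the cathedral chapter) before Lund, Drummond, Andersen and Leclerc (not a chapter member).
Osei and Oyelaran are each Archdeacon, so the next rule applies.
Among Osei and Oyelaran, by date of consecration or institution (later first): Osei (21 Jul 2017) before Oyelaran (16 Jul 2016).
Among Lund, Drummond, Andersen and Leclerc, by dignity: Lund (Abbot) before Drummond, Andersen and Leclerc (Dean).
Among Drummond, Andersen and Leclerc, by date of consecration or institution (later first): Drummond (18 Jul 2000) before Andersen (14 Jan 1998) before Leclerc (22 Nov 1993).
Full order: Ivanova, Osei, Oyelaran, Lund, Drummond, Andersen, Leclerc.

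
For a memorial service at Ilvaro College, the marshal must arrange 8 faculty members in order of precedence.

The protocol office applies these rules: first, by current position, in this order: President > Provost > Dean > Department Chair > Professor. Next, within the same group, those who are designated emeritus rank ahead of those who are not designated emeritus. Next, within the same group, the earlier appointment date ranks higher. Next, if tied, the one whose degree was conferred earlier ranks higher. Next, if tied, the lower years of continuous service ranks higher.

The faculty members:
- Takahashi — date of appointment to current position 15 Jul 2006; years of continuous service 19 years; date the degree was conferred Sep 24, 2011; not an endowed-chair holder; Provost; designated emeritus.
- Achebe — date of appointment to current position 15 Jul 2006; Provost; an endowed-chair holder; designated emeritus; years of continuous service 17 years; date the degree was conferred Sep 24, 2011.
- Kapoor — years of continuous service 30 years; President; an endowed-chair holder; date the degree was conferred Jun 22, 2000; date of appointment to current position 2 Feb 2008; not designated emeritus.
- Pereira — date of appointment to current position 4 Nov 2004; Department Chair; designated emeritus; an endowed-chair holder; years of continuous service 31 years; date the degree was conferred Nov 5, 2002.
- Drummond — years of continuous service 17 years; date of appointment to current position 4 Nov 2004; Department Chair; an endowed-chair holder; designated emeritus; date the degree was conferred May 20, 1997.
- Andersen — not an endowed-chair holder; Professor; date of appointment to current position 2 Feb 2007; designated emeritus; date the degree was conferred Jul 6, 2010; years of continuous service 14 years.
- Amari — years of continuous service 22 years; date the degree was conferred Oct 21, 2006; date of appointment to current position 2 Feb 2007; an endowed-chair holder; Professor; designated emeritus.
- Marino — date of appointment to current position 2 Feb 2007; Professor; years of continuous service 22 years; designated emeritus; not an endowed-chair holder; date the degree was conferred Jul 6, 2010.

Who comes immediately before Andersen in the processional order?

Amari

By current position: Kapoor (President); then Achebe and Takahashi (Provost); then Drummond and Pereira (Department Chair); then Amari, Andersen and Marino (Professor).
Achebe and Takahashi are each designated emeritus, so the next rule applies.
Achebe and Takahashi both have date of appointment to current position 15 Jul 2006, so the next rule applies.
Achebe and Takahashi both have date the degree was conferred Sep 24, 2011, so the next rule applies.
Among Achebe and Takahashi, by years of continuous service (lower first): Achebe (17 years) before Takahashi (19 years).
Drummond and Pereira are each designated emeritus, so the next rule applies.
Drummond and Pereira both have date of appointment to current position 4 Nov 2004, so the next rule applies.
Among Drummond and Pereira, by date the degree was conferred (earlier first): Drummond (May 20, 1997) before Pereira (Nov 5, 2002).
Amari, Andersen and Marino are each designated emeritus, so the next rule applies.
Amari, Andersen and Marino all have date of appointment to current position 2 Feb 2007, so the next rule applies.
Among Amari, Andersen and Marino, by date the degree was conferred (earlier first): Amari (Oct 21, 2006) before Andersen and Marino (Jul 6, 2010).
Among Andersen and Marino, by years of continuous service (lower first): Andersen (14 years) before Marino (22 years).
Order: Kapoor, Achebe, Takahashi, Drummond, Pereira, Amari, Andersen, Marino.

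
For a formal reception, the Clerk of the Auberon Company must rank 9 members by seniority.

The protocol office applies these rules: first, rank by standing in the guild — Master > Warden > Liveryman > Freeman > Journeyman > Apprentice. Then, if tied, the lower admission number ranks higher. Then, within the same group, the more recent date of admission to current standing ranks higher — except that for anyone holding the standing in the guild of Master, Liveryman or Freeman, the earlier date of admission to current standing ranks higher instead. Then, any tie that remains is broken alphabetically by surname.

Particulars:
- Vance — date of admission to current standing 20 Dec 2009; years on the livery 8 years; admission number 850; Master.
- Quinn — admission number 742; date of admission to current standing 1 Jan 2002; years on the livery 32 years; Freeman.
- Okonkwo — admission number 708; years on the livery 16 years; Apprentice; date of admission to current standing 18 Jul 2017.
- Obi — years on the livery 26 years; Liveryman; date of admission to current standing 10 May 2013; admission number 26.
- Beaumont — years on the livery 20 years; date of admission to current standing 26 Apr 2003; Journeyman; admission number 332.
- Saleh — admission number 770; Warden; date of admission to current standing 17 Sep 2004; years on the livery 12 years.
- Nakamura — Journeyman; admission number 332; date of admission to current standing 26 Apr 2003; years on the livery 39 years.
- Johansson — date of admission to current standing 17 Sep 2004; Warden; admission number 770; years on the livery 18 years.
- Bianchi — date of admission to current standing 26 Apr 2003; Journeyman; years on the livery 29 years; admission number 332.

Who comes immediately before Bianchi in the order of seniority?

Beaumont

By standing in the guild: Vance (Master); then Johansson and Saleh (Warden); then Obi (Liveryman); then Quinn (Freeman); then Beaumont, Bianchi and Nakamura (Journeyman); then Okonkwo (Apprentice).
Johansson and Saleh both have admission number 770, so the next rule applies.
Johansson and Saleh both have date of admission to current standing 17 Sep 2004, so the next rule applies.
Among Johansson and Saleh, alphabetically by surname: Johansson before Saleh.
Beaumont, Bianchi and Nakamura all have admission number 332, so the next rule applies.
Beaumont, Bianchi and Nakamura all have date of admission to current standing 26 Apr 2003, so the next rule applies.
Among Beaumont, Bianchi and Nakamura, alphabetically by surname: Beaumont before Bianchi before Nakamura.
Order: Vance, Johansson, Saleh, Obi, Quinn, Beaumont, Bianchi, Nakamura, Okonkwo.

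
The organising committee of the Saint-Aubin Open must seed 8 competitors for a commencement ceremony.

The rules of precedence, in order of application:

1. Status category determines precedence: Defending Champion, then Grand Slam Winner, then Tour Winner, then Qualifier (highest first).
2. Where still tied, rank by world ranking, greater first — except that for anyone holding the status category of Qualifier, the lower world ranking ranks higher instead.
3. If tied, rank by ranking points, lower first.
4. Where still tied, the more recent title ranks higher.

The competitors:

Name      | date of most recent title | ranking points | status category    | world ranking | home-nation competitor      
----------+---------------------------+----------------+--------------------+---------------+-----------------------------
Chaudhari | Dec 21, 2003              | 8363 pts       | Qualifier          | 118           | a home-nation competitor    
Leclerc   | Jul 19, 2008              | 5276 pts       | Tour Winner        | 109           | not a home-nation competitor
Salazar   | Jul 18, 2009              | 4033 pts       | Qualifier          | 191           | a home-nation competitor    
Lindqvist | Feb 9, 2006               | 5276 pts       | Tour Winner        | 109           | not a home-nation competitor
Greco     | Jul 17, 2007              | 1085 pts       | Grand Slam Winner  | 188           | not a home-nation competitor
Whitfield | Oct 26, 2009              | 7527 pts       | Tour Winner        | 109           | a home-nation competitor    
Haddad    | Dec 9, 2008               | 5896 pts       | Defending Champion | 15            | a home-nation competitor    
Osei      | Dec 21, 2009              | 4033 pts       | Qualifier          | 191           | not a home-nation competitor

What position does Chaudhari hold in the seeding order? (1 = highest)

6

By status category: Haddad (Defending Champion); then Greco (Grand Slam Winner); then Leclerc, Lindqvist and Whitfield (Tour Winner); then Chaudhari, Osei and Salazar (Qualifier).
Leclerc, Lindqvist and Whitfield all have world ranking 109, so the next rule applies.
Among Leclerc, Lindqvist and Whitfield, by ranking points (lower first): Leclerc and Lindqvist (5276 pts) before Whitfield (7527 pts).
Among Leclerc and Lindqvist, by date of most recent title (later first): Leclerc (Jul 19, 2008) before Lindqvist (Feb 9, 2006).
Among Chaudhari, Osei and Salazar, by world ranking (lower first) (reversed rule for this group): Chaudhari (118) before Osei and Salazar (191).
Osei and Salazar both have ranking points 4033 pts, so the next rule applies.
Among Osei and Salazar, by date of most recent title (later first): Osei (Dec 21, 2009) before Salazar (Jul 18, 2009).
Order: Haddad, Greco, Leclerc, Lindqvist, Whitfield, Chaudhari, Osei, Salazar. So position 6.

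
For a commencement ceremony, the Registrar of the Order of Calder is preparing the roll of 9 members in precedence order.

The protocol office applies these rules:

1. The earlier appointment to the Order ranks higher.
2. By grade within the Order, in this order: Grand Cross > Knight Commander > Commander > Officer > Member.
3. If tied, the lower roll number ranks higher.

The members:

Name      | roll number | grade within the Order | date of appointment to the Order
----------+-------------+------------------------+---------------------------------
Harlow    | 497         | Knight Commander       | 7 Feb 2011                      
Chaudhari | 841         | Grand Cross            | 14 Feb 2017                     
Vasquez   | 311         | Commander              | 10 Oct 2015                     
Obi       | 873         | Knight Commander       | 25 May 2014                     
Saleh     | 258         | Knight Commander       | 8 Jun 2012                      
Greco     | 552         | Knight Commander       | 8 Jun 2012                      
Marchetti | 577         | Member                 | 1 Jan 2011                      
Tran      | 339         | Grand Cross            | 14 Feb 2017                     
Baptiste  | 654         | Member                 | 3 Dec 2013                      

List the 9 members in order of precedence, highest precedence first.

By date of appointment to the Order (earlier first): Marchetti (1 Jan 2011); then Harlow (7 Feb 2011); then Saleh and Greco (both 8 Jun 2012); then Baptiste (3 Dec 2013); then Obi (25 May 2014); then Vasquez (10 Oct 2015); then Tran and Chaudhari (both 14 Feb 2017).
Saleh and Greco are each Knight Commander, so the next rule applies.
Among Saleh and Greco, by roll number (lower first): Saleh (258) before Greco (552).
Tran and Chaudhari are each Grand Cross, so the next rule applies.
Among Tran and Chaudhari, by roll number (lower first): Tran (339) before Chaudhari (841).
Full order: Marchetti, Harlow, Saleh, Greco, Baptiste, Obi, Vasquez, Tran, Chaudhari.

Marchetti, Harlow, Saleh, Greco, Baptiste, Obi, Vasquez, Tran, Chaudhari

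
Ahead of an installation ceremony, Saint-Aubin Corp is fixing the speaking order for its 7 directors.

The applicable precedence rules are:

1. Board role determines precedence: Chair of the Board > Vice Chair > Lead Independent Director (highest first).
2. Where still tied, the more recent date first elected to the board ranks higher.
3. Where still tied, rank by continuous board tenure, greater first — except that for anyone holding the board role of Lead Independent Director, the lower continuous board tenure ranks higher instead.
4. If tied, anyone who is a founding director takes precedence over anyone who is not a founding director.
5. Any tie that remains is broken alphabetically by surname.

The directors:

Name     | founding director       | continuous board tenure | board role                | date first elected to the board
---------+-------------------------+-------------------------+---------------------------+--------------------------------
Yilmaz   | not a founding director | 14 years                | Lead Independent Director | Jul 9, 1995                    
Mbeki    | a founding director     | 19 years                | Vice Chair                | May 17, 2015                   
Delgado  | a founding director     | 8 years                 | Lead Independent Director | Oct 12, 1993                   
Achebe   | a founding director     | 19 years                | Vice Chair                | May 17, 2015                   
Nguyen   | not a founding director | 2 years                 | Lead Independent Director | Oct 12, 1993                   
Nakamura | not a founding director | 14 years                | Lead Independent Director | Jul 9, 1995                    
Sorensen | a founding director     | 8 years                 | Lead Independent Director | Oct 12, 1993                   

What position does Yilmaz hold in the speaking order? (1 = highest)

By board role: Achebe and Mbeki (Vice Chair); then Nakamura, Yilmaz, Nguyen, Delgado and Sorensen (Lead Independent Director).
Achebe and Mbeki both have date first elected to the board May 17, 2015, so the next rule applies.
Achebe and Mbeki both have continuous board tenure 19 years, so the next rule applies.
Achebe and Mbeki are each a founding director, so the next rule applies.
Among Achebe and Mbeki, alphabetically by surname: Achebe before Mbeki.
Among Nakamura, Yilmaz, Nguyen, Delgado and Sorensen, by date first elected to the board (later first): Nakamura and Yilmaz (Jul 9, 1995) before Nguyen, Delgado and Sorensen (Oct 12, 1993).
Nakamura and Yilmaz both have continuous board tenure 14 years, so the next rule applies.
Nakamura and Yilmaz are each not a founding director, so the next rule applies.
Among Nakamura and Yilmaz, alphabetically by surname: Nakamura before Yilmaz.
Among Nguyen, Delgado and Sorensen, by continuous board tenure (lower first) (reversed rule for this group): Nguyen (2 years) before Delgado and Sorensen (8 years).
Delgado and Sorensen are each a founding director, so the next rule applies.
Among Delgado and Sorensen, alphabetically by surname: Delgado before Sorensen.
Order: Achebe, Mbeki, Nakamura, Yilmaz, Nguyen, Delgado, Sorensen. So position 4.

4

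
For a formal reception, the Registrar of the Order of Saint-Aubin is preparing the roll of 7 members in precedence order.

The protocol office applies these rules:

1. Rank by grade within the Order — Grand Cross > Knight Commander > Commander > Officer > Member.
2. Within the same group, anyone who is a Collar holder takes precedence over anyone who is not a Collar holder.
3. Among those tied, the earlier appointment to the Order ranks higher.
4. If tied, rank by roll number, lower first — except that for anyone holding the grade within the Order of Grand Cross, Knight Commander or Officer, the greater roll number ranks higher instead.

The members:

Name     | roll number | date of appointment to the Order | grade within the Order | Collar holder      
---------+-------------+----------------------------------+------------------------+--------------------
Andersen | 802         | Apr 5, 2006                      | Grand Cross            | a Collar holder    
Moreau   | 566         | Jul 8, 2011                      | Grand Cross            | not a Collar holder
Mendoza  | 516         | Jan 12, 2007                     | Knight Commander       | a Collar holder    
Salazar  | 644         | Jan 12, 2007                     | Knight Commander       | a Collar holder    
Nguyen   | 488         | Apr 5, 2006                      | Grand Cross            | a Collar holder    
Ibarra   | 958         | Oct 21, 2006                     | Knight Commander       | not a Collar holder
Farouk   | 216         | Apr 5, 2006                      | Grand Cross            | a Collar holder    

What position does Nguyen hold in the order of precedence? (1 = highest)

By grade within the Order: Andersen, Nguyen, Farouk and Moreau (Grand Cross); then Salazar, Mendoza and Ibarra (Knight Commander).
Among Andersen, Nguyen, Farouk and Moreau, a Collar holder before not a Collar holder: Andersen, Nguyen and Farouk (a Collar holder) before Moreau (not a Collar holder).
Andersen, Nguyen and Farouk all have date of appointment to the Order Apr 5, 2006, so the next rule applies.
Among Andersen, Nguyen and Farouk, by roll number (higher first) (reversed rule for this group): Andersen (802) before Nguyen (488) before Farouk (216).
Among Salazar, Mendoza and Ibarra, a Collar holder before not a Collar holder: Salazar and Mendoza (a Collar holder) before Ibarra (not a Collar holder).
Salazar and Mendoza both have date of appointment to the Order Jan 12, 2007, so the next rule applies.
Among Salazar and Mendoza, by roll number (higher first) (reversed rule for this group): Salazar (644) before Mendoza (516).
Order: Andersen, Nguyen, Farouk, Moreau, Salazar, Mendoza, Ibarra. So position 2.

2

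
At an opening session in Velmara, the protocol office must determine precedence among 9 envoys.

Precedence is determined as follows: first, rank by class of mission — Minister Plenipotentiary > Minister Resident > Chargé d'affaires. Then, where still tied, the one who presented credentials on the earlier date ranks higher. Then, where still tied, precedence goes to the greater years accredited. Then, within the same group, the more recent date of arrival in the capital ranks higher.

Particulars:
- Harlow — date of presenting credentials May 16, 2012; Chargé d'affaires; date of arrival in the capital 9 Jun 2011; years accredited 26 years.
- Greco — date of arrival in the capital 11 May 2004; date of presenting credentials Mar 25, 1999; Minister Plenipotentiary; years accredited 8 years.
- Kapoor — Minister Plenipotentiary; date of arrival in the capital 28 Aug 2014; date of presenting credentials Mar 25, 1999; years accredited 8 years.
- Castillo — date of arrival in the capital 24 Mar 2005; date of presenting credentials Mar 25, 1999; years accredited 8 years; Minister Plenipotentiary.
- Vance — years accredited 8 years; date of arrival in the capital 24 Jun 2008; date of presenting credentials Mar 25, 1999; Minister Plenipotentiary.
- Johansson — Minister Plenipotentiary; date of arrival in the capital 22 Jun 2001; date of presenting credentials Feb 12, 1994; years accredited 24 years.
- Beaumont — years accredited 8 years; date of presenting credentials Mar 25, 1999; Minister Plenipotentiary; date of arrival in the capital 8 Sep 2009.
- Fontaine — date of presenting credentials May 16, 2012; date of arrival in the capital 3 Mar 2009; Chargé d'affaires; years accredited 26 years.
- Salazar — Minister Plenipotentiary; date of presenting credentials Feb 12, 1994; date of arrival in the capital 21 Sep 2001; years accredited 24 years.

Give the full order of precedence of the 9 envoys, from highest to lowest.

Salazar, Johansson, Kapoor, Beaumont, Vance, Castillo, Greco, Harlow, Fontaine

By class of mission: Salazar, Johansson, Kapoor, Beaumont, Vance, Castillo and Greco (Minister Plenipotentiary); then Harlow and Fontaine (Chargé d'affaires).
Among Salazar, Johansson, Kapoor, Beaumont, Vance, Castillo and Greco, by date of presenting credentials (earlier first): Salazar and Johansson (Feb 12, 1994) before Kapoor, Beaumont, Vance, Castillo and Greco (Mar 25, 1999).
Salazar and Johansson both have years accredited 24 years, so the next rule applies.
Among Salazar and Johansson, by date of arrival in the capital (later first): Salazar (21 Sep 2001) before Johansson (22 Jun 2001).
Kapoor, Beaumont, Vance, Castillo and Greco all have years accredited 8 years, so the next rule applies.
Among Kapoor, Beaumont, Vance, Castillo and Greco, by date of arrival in the capital (later first): Kapoor (28 Aug 2014) before Beaumont (8 Sep 2009) before Vance (24 Jun 2008) before Castillo (24 Mar 2005) before Greco (11 May 2004).
Harlow and Fontaine both have date of presenting credentials May 16, 2012, so the next rule applies.
Harlow and Fontaine both have years accredited 26 years, so the next rule applies.
Among Harlow and Fontaine, by date of arrival in the capital (later first): Harlow (9 Jun 2011) before Fontaine (3 Mar 2009).
Full order: Salazar, Johansson, Kapoor, Beaumont, Vance, Castillo, Greco, Harlow, Fontaine.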